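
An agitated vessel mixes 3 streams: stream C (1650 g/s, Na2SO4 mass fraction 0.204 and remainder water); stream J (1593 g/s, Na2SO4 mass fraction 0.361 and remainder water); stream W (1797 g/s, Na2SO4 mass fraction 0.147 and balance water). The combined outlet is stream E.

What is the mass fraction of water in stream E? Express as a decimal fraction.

Total flow out = 1650 + 1593 + 1797 = 5040 g/s.
water in = 1650×0.796 + 1593×0.639 + 1797×0.853 = 3864.2 g/s.
water mass fraction in E = 3864.2/5040 = 0.767.

0.767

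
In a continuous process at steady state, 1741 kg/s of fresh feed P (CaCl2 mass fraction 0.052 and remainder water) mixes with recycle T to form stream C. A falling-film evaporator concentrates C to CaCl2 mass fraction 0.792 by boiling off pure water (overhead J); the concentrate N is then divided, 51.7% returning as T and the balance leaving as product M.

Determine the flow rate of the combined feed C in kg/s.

Overall CaCl2 balance (none leaves overhead): CaCl2 in fresh feed = CaCl2 in product, i.e. 1741×0.052 = (1−0.517)·N·0.792.
N = 90.532/(0.792×0.483) = 236.66 kg/s.
Recycle T = 0.517×236.66 = 122.35 kg/s.
Combined feed C = 1741 + 122.35 = 1863.4 kg/s.

1863 kg/s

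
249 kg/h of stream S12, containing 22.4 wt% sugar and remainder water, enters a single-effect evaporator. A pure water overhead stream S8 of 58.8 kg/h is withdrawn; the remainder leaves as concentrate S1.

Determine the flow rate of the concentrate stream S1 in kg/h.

190.2 kg/h

Concentrate = 249 − 58.8 = 190.2 kg/h.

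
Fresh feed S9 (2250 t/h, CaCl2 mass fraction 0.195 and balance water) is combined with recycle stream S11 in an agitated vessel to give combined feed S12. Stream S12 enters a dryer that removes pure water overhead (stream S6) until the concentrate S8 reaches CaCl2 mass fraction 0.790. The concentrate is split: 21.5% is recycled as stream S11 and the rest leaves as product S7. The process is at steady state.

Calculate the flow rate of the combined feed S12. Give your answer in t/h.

Overall CaCl2 balance (none leaves overhead): CaCl2 in fresh feed = CaCl2 in product, i.e. 2250×0.195 = (1−0.215)·S8·0.790.
S8 = 438.75/(0.790×0.785) = 707.49 t/h.
Recycle S11 = 0.215×707.49 = 152.11 t/h.
Combined feed S12 = 2250 + 152.11 = 2402.1 t/h.

2402 t/h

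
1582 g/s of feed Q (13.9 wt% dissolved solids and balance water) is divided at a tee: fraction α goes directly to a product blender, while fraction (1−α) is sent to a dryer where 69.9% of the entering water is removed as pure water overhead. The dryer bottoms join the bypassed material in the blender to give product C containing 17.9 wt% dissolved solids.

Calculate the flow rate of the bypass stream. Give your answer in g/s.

All 1582×0.139 = 219.9 g/s of dissolved solids reaches C, so C = 219.9/0.179 = 1228.5 g/s and vapour = 353.52 g/s.
The evaporator receives (1−α)·1582 of feed at 0.861 water and removes 0.699 of that water:
0.699×0.861×(1−α)×1582 = 353.52
(1−α) = 353.52/952.11 = 0.3713;  α = 0.6287.
Bypass flow = 0.6287×1582 = 994.6 g/s.

994.6 g/s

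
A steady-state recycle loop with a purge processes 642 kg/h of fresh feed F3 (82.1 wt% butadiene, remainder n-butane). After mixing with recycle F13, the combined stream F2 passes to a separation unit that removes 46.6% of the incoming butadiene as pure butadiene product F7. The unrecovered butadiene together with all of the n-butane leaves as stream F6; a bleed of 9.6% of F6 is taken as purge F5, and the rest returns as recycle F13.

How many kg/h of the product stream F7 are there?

butadiene in F2: m_A = 642×0.821 + (1−0.096)·(1−0.466)·m_A, so m_A = 527.08/0.5173 = 1019 kg/h.
Product F7 = 0.466×1019 = 474.84 kg/h.

474.8 kg/h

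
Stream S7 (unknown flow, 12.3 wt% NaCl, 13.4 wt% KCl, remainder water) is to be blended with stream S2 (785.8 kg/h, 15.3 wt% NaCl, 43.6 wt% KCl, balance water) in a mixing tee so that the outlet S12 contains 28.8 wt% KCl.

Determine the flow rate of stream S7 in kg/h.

Let S7 be the unknown flow. Total out = 785.8 + S7.
KCl balance: 342.61 + 0.134·S7 = 0.288·(785.8 + S7)
(0.134 − 0.288)·S7 = 0.288×785.8 − 342.61 = -116.3
S7 = -116.3 / -0.154 = 755.18 kg/h

755.2 kg/h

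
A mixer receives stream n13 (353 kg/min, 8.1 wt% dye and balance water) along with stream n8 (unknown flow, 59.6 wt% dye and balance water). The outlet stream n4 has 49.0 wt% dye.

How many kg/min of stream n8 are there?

Let n8 be the unknown flow. Total out = 353 + n8.
dye balance: 28.593 + 0.596·n8 = 0.490·(353 + n8)
(0.596 − 0.490)·n8 = 0.490×353 − 28.593 = 144.38
n8 = 144.38 / 0.106 = 1362 kg/min

1362 kg/min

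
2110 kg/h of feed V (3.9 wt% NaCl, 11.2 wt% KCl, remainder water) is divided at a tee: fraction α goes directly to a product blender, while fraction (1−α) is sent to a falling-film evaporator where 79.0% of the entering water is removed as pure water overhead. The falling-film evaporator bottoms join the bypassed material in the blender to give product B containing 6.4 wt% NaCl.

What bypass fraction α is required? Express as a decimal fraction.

All 2110×0.039 = 82.29 kg/h of NaCl reaches B, so B = 82.29/0.064 = 1285.8 kg/h and vapour = 824.22 kg/h.
The evaporator receives (1−α)·2110 of feed at 0.849 water and removes 0.790 of that water:
0.790×0.849×(1−α)×2110 = 824.22
(1−α) = 824.22/1415.2 = 0.5824;  α = 0.4176.

0.418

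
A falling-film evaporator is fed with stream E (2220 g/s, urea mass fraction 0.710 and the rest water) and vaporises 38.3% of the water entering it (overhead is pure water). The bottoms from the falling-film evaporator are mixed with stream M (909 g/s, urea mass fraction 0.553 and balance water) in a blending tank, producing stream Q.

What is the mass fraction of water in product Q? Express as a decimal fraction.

0.279

Vapour removed = 0.383×0.290×2220 = 246.58 g/s; concentrate = 1973.4 g/s.
water reaching the mixer = 397.22 (from concentrate) + 909×0.447 = 803.55 g/s.
Product flow = 1973.4 + 909 = 2882.4 g/s; water fraction = 0.279.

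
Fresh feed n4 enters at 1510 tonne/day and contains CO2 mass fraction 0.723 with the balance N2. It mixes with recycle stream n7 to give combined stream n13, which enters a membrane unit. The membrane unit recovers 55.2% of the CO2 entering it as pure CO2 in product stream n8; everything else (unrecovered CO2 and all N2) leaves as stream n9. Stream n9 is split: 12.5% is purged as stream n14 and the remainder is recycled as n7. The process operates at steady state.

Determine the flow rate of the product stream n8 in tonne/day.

CO2 in n13: m_A = 1510×0.723 + (1−0.125)·(1−0.552)·m_A, so m_A = 1091.7/0.6080 = 1795.6 tonne/day.
Product n8 = 0.552×1795.6 = 991.18 tonne/day.

991.2 tonne/day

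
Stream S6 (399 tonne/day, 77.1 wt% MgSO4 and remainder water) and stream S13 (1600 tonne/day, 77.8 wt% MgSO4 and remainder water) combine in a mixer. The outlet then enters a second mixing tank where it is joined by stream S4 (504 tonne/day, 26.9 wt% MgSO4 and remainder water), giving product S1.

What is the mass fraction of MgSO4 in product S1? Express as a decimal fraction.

0.674

Overall, product flow = 2503 tonne/day.
MgSO4 in = 399×0.771 + 1600×0.778 + 504×0.269 = 1688 tonne/day.
MgSO4 fraction in S1 = 0.674.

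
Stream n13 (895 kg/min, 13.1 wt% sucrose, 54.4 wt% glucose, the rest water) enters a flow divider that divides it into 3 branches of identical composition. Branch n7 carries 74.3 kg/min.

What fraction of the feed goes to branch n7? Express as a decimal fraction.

Fraction to n7 = 74.3/895 = 0.0830.

0.083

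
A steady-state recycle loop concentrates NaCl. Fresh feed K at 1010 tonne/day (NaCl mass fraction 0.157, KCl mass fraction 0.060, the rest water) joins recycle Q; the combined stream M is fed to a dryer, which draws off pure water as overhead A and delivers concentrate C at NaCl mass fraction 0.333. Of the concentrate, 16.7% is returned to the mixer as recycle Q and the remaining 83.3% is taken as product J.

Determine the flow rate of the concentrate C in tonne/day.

571.7 tonne/day

Overall NaCl balance (none leaves overhead): NaCl in fresh feed = NaCl in product, i.e. 1010×0.157 = (1−0.167)·C·0.333.
C = 158.57/(0.333×0.833) = 571.65 tonne/day.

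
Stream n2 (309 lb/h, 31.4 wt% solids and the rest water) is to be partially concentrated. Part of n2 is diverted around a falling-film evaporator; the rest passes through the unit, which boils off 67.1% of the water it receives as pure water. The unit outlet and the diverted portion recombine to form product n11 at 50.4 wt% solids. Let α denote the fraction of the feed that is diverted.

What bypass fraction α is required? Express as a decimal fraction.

0.181

All 309×0.314 = 97.026 lb/h of solids reaches n11, so n11 = 97.026/0.504 = 192.51 lb/h and vapour = 116.49 lb/h.
The evaporator receives (1−α)·309 of feed at 0.686 water and removes 0.671 of that water:
0.671×0.686×(1−α)×309 = 116.49
(1−α) = 116.49/142.23 = 0.8190;  α = 0.1810.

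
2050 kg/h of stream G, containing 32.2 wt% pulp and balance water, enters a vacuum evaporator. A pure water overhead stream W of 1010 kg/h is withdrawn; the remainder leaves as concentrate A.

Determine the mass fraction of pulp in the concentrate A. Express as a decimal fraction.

pulp is not removed: 2050×0.322 = 660.1 kg/h of pulp enters A.
Concentrate = 2050 − 1010 = 1040 kg/h.
Mass fraction = 660.1/1040 = 0.6347.

0.6347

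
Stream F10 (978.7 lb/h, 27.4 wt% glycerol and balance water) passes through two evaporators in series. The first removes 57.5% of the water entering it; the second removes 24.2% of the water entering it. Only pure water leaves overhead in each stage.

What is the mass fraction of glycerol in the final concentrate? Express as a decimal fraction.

water in feed = 978.7×0.726 = 710.54 lb/h.
After stage 1: water left = (1−0.575)×710.54 = 301.98; stream total = 570.14 lb/h.
After stage 2: water left = (1−0.242)×301.98 = 228.9; final concentrate = 497.06 lb/h.
glycerol fraction = 268.16/497.06 = 0.539.

0.539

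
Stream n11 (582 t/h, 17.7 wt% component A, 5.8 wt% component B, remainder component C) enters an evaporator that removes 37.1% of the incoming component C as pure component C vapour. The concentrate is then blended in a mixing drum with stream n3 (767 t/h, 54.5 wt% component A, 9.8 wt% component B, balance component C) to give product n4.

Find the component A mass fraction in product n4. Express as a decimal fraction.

Vapour removed = 0.371×0.765×582 = 165.18 t/h; concentrate = 416.82 t/h.
component A reaching the mixer = 103.01 (from concentrate) + 767×0.545 = 521.03 t/h.
Product flow = 416.82 + 767 = 1183.8 t/h; component A fraction = 0.440.

0.440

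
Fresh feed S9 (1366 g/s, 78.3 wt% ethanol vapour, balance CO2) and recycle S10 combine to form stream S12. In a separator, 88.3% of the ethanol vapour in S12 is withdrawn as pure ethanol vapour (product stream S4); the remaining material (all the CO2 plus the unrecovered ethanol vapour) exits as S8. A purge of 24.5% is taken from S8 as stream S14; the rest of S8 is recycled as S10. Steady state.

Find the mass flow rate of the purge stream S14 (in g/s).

330.1 g/s

CO2 enters only via S9 and leaves only via the purge: 1366×0.217 = 0.245×(CO2 in S8), and the separator passes all CO2, so CO2 in S12 = CO2 in S8 = 1209.9 g/s.
ethanol vapour in S12: m_A = 1366×0.783 + (1−0.245)·(1−0.883)·m_A, so m_A = 1069.6/0.9117 = 1173.2 g/s.
S8 = (1−0.883)×1173.2 + 1209.9 = 1347.2 g/s.
Purge S14 = 0.245×1347.2 = 330.05 g/s.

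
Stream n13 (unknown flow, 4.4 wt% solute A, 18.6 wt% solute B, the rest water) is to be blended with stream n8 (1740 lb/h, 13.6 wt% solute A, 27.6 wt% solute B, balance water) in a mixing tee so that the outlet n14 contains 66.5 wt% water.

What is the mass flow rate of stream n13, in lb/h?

Let n13 be the unknown flow. Total out = 1740 + n13.
water balance: 1023.1 + 0.770·n13 = 0.665·(1740 + n13)
(0.770 − 0.665)·n13 = 0.665×1740 − 1023.1 = 133.98
n13 = 133.98 / 0.105 = 1276 lb/h

1276 lb/h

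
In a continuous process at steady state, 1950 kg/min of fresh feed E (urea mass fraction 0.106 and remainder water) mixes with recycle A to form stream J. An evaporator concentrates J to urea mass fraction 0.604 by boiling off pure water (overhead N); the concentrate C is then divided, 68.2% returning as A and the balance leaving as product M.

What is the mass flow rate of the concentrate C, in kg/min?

1076 kg/min

Overall urea balance (none leaves overhead): urea in fresh feed = urea in product, i.e. 1950×0.106 = (1−0.682)·C·0.604.
C = 206.7/(0.604×0.318) = 1076.2 kg/min.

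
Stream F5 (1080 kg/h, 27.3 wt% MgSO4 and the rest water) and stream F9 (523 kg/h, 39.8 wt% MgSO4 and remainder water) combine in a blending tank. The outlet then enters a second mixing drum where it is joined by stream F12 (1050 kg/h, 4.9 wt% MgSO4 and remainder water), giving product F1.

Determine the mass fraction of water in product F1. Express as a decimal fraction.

0.791

Overall, product flow = 2653 kg/h.
water in = 1080×0.727 + 523×0.602 + 1050×0.951 = 2098.6 kg/h.
water fraction in F1 = 0.791.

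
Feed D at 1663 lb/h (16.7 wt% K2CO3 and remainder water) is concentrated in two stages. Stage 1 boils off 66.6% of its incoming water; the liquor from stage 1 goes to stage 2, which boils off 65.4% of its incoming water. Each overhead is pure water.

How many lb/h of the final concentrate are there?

water in feed = 1663×0.833 = 1385.3 lb/h.
After stage 1: water left = (1−0.666)×1385.3 = 462.68; stream total = 740.4 lb/h.
After stage 2: water left = (1−0.654)×462.68 = 160.09; final concentrate = 437.81 lb/h.

437.8 lb/h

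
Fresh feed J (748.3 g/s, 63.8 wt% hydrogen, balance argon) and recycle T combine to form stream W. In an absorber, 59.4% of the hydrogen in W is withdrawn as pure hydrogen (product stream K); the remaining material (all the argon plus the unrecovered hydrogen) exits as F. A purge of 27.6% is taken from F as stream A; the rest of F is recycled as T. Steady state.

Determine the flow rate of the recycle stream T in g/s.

909.3 g/s

argon enters only via J and leaves only via the purge: 748.3×0.362 = 0.276×(argon in F), and the absorber passes all argon, so argon in W = argon in F = 981.47 g/s.
hydrogen in W: m_A = 748.3×0.638 + (1−0.276)·(1−0.594)·m_A, so m_A = 477.42/0.7061 = 676.17 g/s.
F = (1−0.594)×676.17 + 981.47 = 1256 g/s.
Recycle T = (1−0.276)×1256 = 909.34 g/s.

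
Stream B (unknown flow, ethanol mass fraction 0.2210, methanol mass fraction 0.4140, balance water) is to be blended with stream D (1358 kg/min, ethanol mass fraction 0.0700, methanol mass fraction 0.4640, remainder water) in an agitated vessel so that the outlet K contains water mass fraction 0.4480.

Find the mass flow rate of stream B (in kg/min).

Let B be the unknown flow. Total out = 1358 + B.
water balance: 632.83 + 0.365·B = 0.448·(1358 + B)
(0.365 − 0.448)·B = 0.448×1358 − 632.83 = -24.444
B = -24.444 / -0.083 = 294.51 kg/min

294.5 kg/min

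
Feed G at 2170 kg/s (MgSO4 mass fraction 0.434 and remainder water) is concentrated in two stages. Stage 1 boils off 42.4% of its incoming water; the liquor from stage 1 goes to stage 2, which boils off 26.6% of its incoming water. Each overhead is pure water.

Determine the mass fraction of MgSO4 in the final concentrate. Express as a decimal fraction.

0.645

water in feed = 2170×0.566 = 1228.2 kg/s.
After stage 1: water left = (1−0.424)×1228.2 = 707.45; stream total = 1649.2 kg/s.
After stage 2: water left = (1−0.266)×707.45 = 519.27; final concentrate = 1461.1 kg/s.
MgSO4 fraction = 941.78/1461.1 = 0.645.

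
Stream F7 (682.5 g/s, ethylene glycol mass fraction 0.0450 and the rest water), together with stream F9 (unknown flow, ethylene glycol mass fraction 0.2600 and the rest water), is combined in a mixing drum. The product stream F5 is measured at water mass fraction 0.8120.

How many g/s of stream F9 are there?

1356 g/s

Let F9 be the unknown flow. Total out = 682.5 + F9.
water balance: 651.79 + 0.740·F9 = 0.812·(682.5 + F9)
(0.740 − 0.812)·F9 = 0.812×682.5 − 651.79 = -97.597
F9 = -97.597 / -0.072 = 1355.5 g/s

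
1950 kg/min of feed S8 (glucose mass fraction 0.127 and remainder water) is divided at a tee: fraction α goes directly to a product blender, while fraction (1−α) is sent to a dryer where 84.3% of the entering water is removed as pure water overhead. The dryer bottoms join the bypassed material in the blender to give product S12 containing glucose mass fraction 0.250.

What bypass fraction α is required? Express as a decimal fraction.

All 1950×0.127 = 247.65 kg/min of glucose reaches S12, so S12 = 247.65/0.250 = 990.6 kg/min and vapour = 959.4 kg/min.
The evaporator receives (1−α)·1950 of feed at 0.873 water and removes 0.843 of that water:
0.843×0.873×(1−α)×1950 = 959.4
(1−α) = 959.4/1435.1 = 0.6685;  α = 0.3315.

0.331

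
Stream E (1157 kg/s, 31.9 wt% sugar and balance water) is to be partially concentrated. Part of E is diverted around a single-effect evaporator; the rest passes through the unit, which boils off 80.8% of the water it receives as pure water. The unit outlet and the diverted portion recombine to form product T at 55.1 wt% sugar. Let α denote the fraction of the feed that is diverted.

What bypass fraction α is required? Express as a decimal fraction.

0.235

All 1157×0.319 = 369.08 kg/s of sugar reaches T, so T = 369.08/0.551 = 669.84 kg/s and vapour = 487.16 kg/s.
The evaporator receives (1−α)·1157 of feed at 0.681 water and removes 0.808 of that water:
0.808×0.681×(1−α)×1157 = 487.16
(1−α) = 487.16/636.64 = 0.7652;  α = 0.2348.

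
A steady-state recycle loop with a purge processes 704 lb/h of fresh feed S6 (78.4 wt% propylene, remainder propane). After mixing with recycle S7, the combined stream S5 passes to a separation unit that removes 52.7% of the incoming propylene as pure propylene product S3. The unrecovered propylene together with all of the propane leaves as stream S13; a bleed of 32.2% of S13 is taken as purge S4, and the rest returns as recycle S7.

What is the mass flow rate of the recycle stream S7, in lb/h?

propane enters only via S6 and leaves only via the purge: 704×0.216 = 0.322×(propane in S13), and the separation unit passes all propane, so propane in S5 = propane in S13 = 472.25 lb/h.
propylene in S5: m_A = 704×0.784 + (1−0.322)·(1−0.527)·m_A, so m_A = 551.94/0.6793 = 812.5 lb/h.
S13 = (1−0.527)×812.5 + 472.25 = 856.56 lb/h.
Recycle S7 = (1−0.322)×856.56 = 580.75 lb/h.

580.7 lb/h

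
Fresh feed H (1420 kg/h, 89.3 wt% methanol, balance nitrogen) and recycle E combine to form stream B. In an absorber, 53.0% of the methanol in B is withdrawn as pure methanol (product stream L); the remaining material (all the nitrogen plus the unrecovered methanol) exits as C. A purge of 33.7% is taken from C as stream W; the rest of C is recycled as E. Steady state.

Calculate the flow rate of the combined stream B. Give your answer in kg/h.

2293 kg/h

nitrogen enters only via H and leaves only via the purge: 1420×0.107 = 0.337×(nitrogen in C), and the absorber passes all nitrogen, so nitrogen in B = nitrogen in C = 450.86 kg/h.
methanol in B: m_A = 1420×0.893 + (1−0.337)·(1−0.530)·m_A, so m_A = 1268.1/0.6884 = 1842.1 kg/h.
B = 1842.1 + 450.86 = 2292.9 kg/h.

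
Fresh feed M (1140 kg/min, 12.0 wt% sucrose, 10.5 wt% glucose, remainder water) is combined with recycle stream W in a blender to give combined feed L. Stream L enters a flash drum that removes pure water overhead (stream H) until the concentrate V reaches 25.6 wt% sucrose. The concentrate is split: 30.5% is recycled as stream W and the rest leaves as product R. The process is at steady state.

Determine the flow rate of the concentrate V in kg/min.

Overall sucrose balance (none leaves overhead): sucrose in fresh feed = sucrose in product, i.e. 1140×0.120 = (1−0.305)·V·0.256.
V = 136.8/(0.256×0.695) = 768.88 kg/min.

768.9 kg/min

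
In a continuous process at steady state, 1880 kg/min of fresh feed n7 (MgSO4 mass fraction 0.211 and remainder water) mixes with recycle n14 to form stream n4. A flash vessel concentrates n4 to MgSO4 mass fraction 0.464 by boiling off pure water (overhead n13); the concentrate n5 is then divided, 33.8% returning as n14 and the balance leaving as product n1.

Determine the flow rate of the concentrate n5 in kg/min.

Overall MgSO4 balance (none leaves overhead): MgSO4 in fresh feed = MgSO4 in product, i.e. 1880×0.211 = (1−0.338)·n5·0.464.
n5 = 396.68/(0.464×0.662) = 1291.4 kg/min.

1291 kg/min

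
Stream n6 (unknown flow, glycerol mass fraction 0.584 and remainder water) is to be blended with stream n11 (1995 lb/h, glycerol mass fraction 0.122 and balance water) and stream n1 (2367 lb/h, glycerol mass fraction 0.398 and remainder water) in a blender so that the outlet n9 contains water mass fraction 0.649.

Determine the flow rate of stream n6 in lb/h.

1483 lb/h

Let n6 be the unknown flow. Total out = 4362 + n6.
water balance: 3176.5 + 0.416·n6 = 0.649·(4362 + n6)
(0.416 − 0.649)·n6 = 0.649×4362 − 3176.5 = -345.61
n6 = -345.61 / -0.233 = 1483.3 lb/h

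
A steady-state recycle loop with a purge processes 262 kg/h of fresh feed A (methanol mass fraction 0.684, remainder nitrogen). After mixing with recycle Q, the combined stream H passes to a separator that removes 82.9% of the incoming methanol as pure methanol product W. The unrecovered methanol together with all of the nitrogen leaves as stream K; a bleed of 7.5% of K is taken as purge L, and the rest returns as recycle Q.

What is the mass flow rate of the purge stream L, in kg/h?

85.52 kg/h

nitrogen enters only via A and leaves only via the purge: 262×0.316 = 0.075×(nitrogen in K), and the separator passes all nitrogen, so nitrogen in H = nitrogen in K = 1103.9 kg/h.
methanol in H: m_A = 262×0.684 + (1−0.075)·(1−0.829)·m_A, so m_A = 179.21/0.8418 = 212.88 kg/h.
K = (1−0.829)×212.88 + 1103.9 = 1140.3 kg/h.
Purge L = 0.075×1140.3 = 85.522 kg/h.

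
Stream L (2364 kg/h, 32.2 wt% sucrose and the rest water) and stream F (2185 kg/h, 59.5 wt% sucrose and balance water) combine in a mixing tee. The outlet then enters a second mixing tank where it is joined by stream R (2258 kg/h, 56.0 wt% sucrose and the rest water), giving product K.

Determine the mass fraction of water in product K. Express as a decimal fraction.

Overall, product flow = 6807 kg/h.
water in = 2364×0.678 + 2185×0.405 + 2258×0.440 = 3481.2 kg/h.
water fraction in K = 0.511.

0.511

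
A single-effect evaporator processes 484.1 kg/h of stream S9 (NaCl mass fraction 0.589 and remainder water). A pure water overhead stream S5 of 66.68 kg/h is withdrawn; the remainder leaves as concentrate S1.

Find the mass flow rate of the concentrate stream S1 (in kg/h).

Concentrate = 484.1 − 66.68 = 417.42 kg/h.

417.4 kg/h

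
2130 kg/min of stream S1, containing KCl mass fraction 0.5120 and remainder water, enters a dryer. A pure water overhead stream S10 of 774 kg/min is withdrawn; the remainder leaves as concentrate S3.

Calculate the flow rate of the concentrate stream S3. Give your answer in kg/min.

Concentrate = 2130 − 774 = 1356 kg/min.

1356 kg/min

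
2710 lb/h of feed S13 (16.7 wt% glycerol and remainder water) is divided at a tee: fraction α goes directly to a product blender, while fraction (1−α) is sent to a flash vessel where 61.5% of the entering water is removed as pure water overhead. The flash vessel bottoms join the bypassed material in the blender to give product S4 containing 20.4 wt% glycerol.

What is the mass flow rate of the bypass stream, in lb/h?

1751 lb/h

All 2710×0.167 = 452.57 lb/h of glycerol reaches S4, so S4 = 452.57/0.204 = 2218.5 lb/h and vapour = 491.52 lb/h.
The evaporator receives (1−α)·2710 of feed at 0.833 water and removes 0.615 of that water:
0.615×0.833×(1−α)×2710 = 491.52
(1−α) = 491.52/1388.3 = 0.3540;  α = 0.6460.
Bypass flow = 0.6460×2710 = 1750.6 lb/h.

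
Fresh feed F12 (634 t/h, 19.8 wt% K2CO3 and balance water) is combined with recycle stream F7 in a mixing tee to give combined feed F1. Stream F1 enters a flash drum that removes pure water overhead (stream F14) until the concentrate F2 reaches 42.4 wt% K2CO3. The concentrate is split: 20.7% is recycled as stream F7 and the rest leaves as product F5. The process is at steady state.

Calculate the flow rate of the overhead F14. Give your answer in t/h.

337.9 t/h

Overall K2CO3 balance (none leaves overhead): K2CO3 in fresh feed = K2CO3 in product, i.e. 634×0.198 = (1−0.207)·F2·0.424.
F2 = 125.53/(0.424×0.793) = 373.35 t/h.
Recycle F7 = 0.207×373.35 = 77.283 t/h.
Combined feed F1 = 634 + 77.283 = 711.28 t/h.
Overhead F14 = F1 − F2 = 711.28 − 373.35 = 337.93 t/h.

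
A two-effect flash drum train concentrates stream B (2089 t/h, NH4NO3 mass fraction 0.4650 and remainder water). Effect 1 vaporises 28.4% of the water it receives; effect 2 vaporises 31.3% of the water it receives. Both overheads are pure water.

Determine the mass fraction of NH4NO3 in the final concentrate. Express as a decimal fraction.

water in feed = 2089×0.535 = 1117.6 t/h.
After stage 1: water left = (1−0.284)×1117.6 = 800.21; stream total = 1771.6 t/h.
After stage 2: water left = (1−0.313)×800.21 = 549.75; final concentrate = 1521.1 t/h.
NH4NO3 fraction = 971.39/1521.1 = 0.6386.

0.6386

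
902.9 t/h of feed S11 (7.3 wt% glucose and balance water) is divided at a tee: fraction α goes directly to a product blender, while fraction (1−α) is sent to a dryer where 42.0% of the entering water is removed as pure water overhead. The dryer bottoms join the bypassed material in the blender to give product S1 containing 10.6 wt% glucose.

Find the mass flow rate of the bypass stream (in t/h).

All 902.9×0.073 = 65.912 t/h of glucose reaches S1, so S1 = 65.912/0.106 = 621.81 t/h and vapour = 281.09 t/h.
The evaporator receives (1−α)·902.9 of feed at 0.927 water and removes 0.420 of that water:
0.420×0.927×(1−α)×902.9 = 281.09
(1−α) = 281.09/351.54 = 0.7996;  α = 0.2004.
Bypass flow = 0.2004×902.9 = 180.93 t/h.

180.9 t/h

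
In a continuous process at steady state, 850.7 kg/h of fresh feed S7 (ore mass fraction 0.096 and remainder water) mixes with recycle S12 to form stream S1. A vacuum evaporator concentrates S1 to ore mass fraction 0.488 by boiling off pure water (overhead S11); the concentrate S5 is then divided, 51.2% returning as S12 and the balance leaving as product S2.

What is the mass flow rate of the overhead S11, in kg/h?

683.3 kg/h

Overall ore balance (none leaves overhead): ore in fresh feed = ore in product, i.e. 850.7×0.096 = (1−0.512)·S5·0.488.
S5 = 81.667/(0.488×0.488) = 342.93 kg/h.
Recycle S12 = 0.512×342.93 = 175.58 kg/h.
Combined feed S1 = 850.7 + 175.58 = 1026.3 kg/h.
Overhead S11 = S1 − S5 = 1026.3 − 342.93 = 683.35 kg/h.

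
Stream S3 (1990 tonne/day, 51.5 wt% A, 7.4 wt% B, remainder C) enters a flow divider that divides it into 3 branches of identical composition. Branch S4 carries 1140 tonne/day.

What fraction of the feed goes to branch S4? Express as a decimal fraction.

0.573

Fraction to S4 = 1140/1990 = 0.5729.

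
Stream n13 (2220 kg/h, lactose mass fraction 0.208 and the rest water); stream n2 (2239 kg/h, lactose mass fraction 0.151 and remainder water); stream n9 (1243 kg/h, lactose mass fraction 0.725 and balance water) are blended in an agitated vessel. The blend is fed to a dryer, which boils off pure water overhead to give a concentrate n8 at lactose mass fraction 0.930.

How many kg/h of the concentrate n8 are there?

lactose entering = 2220×0.208 + 2239×0.151 + 1243×0.725 = 1701 kg/h.
All lactose reports to n8, so n8 = 1701/0.930 = 1829.1 kg/h.

1829 kg/h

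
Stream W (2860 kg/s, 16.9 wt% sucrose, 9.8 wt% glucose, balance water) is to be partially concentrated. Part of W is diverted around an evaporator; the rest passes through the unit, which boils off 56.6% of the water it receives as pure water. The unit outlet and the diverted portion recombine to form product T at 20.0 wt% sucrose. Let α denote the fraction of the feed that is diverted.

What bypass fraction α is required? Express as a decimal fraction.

All 2860×0.169 = 483.34 kg/s of sucrose reaches T, so T = 483.34/0.200 = 2416.7 kg/s and vapour = 443.3 kg/s.
The evaporator receives (1−α)·2860 of feed at 0.733 water and removes 0.566 of that water:
0.566×0.733×(1−α)×2860 = 443.3
(1−α) = 443.3/1186.6 = 0.3736;  α = 0.6264.

0.626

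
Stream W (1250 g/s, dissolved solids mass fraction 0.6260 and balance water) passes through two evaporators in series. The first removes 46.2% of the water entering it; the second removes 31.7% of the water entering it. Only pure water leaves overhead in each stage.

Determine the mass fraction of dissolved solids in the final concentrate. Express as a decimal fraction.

water in feed = 1250×0.374 = 467.5 g/s.
After stage 1: water left = (1−0.462)×467.5 = 251.51; stream total = 1034 g/s.
After stage 2: water left = (1−0.317)×251.51 = 171.78; final concentrate = 954.28 g/s.
dissolved solids fraction = 782.5/954.28 = 0.8200.

0.8200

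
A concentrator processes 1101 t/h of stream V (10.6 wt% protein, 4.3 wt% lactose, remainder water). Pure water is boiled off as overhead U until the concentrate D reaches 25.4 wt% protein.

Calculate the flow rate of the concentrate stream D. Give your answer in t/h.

459.5 t/h

protein is conserved: 1101×0.106 = 116.71 t/h all reports to the concentrate.
Concentrate = 116.71/(target fraction) = 459.47 t/h.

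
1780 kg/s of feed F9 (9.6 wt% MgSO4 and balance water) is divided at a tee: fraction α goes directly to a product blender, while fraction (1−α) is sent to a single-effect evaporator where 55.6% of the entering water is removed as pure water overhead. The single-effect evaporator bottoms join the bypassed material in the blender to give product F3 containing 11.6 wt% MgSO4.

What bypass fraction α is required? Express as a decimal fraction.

All 1780×0.096 = 170.88 kg/s of MgSO4 reaches F3, so F3 = 170.88/0.116 = 1473.1 kg/s and vapour = 306.9 kg/s.
The evaporator receives (1−α)·1780 of feed at 0.904 water and removes 0.556 of that water:
0.556×0.904×(1−α)×1780 = 306.9
(1−α) = 306.9/894.67 = 0.3430;  α = 0.6570.

0.657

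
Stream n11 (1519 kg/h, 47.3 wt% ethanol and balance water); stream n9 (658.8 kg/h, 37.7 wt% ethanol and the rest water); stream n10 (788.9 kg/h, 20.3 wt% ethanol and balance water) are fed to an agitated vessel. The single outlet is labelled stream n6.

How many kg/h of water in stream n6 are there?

1840 kg/h

water out = water in = 1519×0.527 + 658.8×0.623 + 788.9×0.797 = 1839.7 kg/h.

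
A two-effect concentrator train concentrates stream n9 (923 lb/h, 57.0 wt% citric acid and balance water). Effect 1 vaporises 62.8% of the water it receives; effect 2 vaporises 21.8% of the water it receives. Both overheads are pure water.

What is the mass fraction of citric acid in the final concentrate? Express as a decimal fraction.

0.820

water in feed = 923×0.430 = 396.89 lb/h.
After stage 1: water left = (1−0.628)×396.89 = 147.64; stream total = 673.75 lb/h.
After stage 2: water left = (1−0.218)×147.64 = 115.46; final concentrate = 641.57 lb/h.
citric acid fraction = 526.11/641.57 = 0.820.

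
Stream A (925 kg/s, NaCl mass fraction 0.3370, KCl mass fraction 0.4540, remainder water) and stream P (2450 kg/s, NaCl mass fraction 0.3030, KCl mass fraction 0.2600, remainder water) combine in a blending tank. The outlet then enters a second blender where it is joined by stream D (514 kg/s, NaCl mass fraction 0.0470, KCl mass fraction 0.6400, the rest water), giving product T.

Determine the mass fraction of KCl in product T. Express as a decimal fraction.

Overall, product flow = 3889 kg/s.
KCl in = 925×0.454 + 2450×0.260 + 514×0.640 = 1385.9 kg/s.
KCl fraction in T = 0.3564.

0.3564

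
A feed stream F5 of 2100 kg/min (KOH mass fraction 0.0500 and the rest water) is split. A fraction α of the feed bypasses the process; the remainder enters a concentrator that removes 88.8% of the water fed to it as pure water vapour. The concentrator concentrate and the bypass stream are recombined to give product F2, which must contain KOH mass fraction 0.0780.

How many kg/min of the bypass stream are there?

1206 kg/min

All 2100×0.050 = 105 kg/min of KOH reaches F2, so F2 = 105/0.078 = 1346.2 kg/min and vapour = 753.85 kg/min.
The evaporator receives (1−α)·2100 of feed at 0.950 water and removes 0.888 of that water:
0.888×0.950×(1−α)×2100 = 753.85
(1−α) = 753.85/1771.6 = 0.4255;  α = 0.5745.
Bypass flow = 0.5745×2100 = 1206.4 kg/min.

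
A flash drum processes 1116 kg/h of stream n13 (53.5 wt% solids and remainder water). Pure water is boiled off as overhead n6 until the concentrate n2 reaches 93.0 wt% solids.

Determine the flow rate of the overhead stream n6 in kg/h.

474 kg/h

solids is conserved: 1116×0.535 = 597.06 kg/h all reports to the concentrate.
Concentrate = 597.06/(target fraction) = 642 kg/h.
Overhead = 1116 − 642 = 474 kg/h.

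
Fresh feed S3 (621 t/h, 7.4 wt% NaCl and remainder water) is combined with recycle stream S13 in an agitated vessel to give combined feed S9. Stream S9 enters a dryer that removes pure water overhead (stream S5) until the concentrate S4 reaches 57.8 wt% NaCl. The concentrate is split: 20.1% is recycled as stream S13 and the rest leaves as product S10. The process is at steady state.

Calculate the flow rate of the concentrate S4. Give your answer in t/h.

Overall NaCl balance (none leaves overhead): NaCl in fresh feed = NaCl in product, i.e. 621×0.074 = (1−0.201)·S4·0.578.
S4 = 45.954/(0.578×0.799) = 99.506 t/h.

99.51 t/h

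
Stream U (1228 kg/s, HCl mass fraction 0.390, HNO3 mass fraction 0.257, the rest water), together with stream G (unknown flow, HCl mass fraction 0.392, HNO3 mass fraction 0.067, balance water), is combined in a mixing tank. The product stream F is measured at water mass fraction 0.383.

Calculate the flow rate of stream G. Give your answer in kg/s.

233.2 kg/s

Let G be the unknown flow. Total out = 1228 + G.
water balance: 433.48 + 0.541·G = 0.383·(1228 + G)
(0.541 − 0.383)·G = 0.383×1228 − 433.48 = 36.84
G = 36.84 / 0.158 = 233.16 kg/s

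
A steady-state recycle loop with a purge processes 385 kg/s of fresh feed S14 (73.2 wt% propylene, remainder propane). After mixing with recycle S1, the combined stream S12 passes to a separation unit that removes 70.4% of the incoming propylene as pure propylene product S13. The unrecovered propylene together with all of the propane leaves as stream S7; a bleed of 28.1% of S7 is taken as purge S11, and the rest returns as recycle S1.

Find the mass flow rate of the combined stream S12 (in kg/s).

propane enters only via S14 and leaves only via the purge: 385×0.268 = 0.281×(propane in S7), and the separation unit passes all propane, so propane in S12 = propane in S7 = 367.19 kg/s.
propylene in S12: m_A = 385×0.732 + (1−0.281)·(1−0.704)·m_A, so m_A = 281.82/0.7872 = 358.01 kg/s.
S12 = 358.01 + 367.19 = 725.2 kg/s.

725.2 kg/s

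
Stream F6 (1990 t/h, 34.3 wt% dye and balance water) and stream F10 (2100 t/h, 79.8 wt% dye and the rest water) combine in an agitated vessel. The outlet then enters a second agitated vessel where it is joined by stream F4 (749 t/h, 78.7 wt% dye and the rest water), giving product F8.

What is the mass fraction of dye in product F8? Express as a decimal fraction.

0.6092

Overall, product flow = 4839 t/h.
dye in = 1990×0.343 + 2100×0.798 + 749×0.787 = 2947.8 t/h.
dye fraction in F8 = 0.6092.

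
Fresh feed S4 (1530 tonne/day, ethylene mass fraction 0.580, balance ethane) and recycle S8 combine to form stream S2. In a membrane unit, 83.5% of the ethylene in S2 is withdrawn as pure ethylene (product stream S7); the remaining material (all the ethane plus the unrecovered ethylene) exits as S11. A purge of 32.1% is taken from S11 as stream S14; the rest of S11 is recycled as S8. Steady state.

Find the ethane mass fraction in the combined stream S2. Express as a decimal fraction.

0.667

ethane enters only via S4 and leaves only via the purge: 1530×0.420 = 0.321×(ethane in S11), and the membrane unit passes all ethane, so ethane in S2 = ethane in S11 = 2001.9 tonne/day.
ethylene in S2: m_A = 1530×0.580 + (1−0.321)·(1−0.835)·m_A, so m_A = 887.4/0.8880 = 999.36 tonne/day.
S2 = 999.36 + 2001.9 = 3001.2 tonne/day.
ethane fraction in S2 = 2001.9/3001.2 = 0.667.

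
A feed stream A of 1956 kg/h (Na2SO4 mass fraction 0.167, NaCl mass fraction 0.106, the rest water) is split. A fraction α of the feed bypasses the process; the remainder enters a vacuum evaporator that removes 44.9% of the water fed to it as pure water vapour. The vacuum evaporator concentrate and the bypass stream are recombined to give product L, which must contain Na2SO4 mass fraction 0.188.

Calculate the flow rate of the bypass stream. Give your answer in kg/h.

All 1956×0.167 = 326.65 kg/h of Na2SO4 reaches L, so L = 326.65/0.188 = 1737.5 kg/h and vapour = 218.49 kg/h.
The evaporator receives (1−α)·1956 of feed at 0.727 water and removes 0.449 of that water:
0.449×0.727×(1−α)×1956 = 218.49
(1−α) = 218.49/638.48 = 0.3422;  α = 0.6578.
Bypass flow = 0.6578×1956 = 1286.7 kg/h.

1287 kg/h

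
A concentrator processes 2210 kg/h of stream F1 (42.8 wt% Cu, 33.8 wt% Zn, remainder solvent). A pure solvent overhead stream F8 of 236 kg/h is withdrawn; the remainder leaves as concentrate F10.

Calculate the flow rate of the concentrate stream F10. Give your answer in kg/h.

Concentrate = 2210 − 236 = 1974 kg/h.

1974 kg/h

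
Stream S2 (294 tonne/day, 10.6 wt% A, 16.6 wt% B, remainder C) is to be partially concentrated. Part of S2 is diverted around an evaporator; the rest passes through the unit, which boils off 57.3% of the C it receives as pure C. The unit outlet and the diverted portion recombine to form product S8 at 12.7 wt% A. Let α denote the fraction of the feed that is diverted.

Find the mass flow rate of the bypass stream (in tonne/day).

All 294×0.106 = 31.164 tonne/day of A reaches S8, so S8 = 31.164/0.127 = 245.39 tonne/day and vapour = 48.614 tonne/day.
The evaporator receives (1−α)·294 of feed at 0.728 C and removes 0.573 of that C:
0.573×0.728×(1−α)×294 = 48.614
(1−α) = 48.614/122.64 = 0.3964;  α = 0.6036.
Bypass flow = 0.6036×294 = 177.46 tonne/day.

177.5 tonne/day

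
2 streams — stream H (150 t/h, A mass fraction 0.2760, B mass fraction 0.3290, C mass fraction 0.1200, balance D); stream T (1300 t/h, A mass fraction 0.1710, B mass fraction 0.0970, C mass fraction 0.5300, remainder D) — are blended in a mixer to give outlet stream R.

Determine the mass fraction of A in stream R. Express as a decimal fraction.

0.1819

Total flow out = 150 + 1300 = 1450 t/h.
A in = 150×0.276 + 1300×0.171 = 263.7 t/h.
A mass fraction in R = 263.7/1450 = 0.1819.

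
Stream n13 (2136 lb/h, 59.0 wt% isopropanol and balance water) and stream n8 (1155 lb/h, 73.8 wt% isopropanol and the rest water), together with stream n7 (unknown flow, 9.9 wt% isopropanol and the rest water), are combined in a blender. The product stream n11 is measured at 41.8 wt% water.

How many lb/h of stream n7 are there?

Let n7 be the unknown flow. Total out = 3291 + n7.
water balance: 1178.4 + 0.901·n7 = 0.418·(3291 + n7)
(0.901 − 0.418)·n7 = 0.418×3291 − 1178.4 = 197.27
n7 = 197.27 / 0.483 = 408.42 lb/h

408.4 lb/h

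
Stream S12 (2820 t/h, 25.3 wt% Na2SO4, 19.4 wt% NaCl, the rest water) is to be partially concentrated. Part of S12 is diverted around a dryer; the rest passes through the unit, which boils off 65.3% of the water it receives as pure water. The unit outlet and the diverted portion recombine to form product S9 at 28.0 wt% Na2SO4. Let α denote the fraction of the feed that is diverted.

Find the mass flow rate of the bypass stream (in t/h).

All 2820×0.253 = 713.46 t/h of Na2SO4 reaches S9, so S9 = 713.46/0.280 = 2548.1 t/h and vapour = 271.93 t/h.
The evaporator receives (1−α)·2820 of feed at 0.553 water and removes 0.653 of that water:
0.653×0.553×(1−α)×2820 = 271.93
(1−α) = 271.93/1018.3 = 0.2670;  α = 0.7330.
Bypass flow = 0.7330×2820 = 2067 t/h.

2067 t/h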